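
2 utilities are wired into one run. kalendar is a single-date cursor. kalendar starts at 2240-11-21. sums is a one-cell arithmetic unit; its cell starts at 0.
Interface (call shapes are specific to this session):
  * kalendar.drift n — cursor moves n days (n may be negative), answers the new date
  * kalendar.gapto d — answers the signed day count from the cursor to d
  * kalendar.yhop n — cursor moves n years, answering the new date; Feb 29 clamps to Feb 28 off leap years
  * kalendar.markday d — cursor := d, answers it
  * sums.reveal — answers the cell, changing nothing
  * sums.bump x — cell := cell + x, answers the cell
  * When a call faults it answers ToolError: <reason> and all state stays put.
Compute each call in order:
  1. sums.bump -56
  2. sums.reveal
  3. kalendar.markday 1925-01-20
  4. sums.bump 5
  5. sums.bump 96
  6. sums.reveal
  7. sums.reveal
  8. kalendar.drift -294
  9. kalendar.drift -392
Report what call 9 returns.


Answer: 1923-03-06

Derivation:
Next I call bump with x: -56, giving -56.
I use reveal(), giving -56.
Now I run markday with d: 1925-01-20: 1925-01-20.
I invoke bump with x: 5, and observe -51.
Next I call bump with x: 96, which returns 45.
I use reveal, giving 45.
I invoke reveal, and see 45.
Calling drift with n: -294, → 1924-04-01.
Then drift with n: -392, and get 1923-03-06.


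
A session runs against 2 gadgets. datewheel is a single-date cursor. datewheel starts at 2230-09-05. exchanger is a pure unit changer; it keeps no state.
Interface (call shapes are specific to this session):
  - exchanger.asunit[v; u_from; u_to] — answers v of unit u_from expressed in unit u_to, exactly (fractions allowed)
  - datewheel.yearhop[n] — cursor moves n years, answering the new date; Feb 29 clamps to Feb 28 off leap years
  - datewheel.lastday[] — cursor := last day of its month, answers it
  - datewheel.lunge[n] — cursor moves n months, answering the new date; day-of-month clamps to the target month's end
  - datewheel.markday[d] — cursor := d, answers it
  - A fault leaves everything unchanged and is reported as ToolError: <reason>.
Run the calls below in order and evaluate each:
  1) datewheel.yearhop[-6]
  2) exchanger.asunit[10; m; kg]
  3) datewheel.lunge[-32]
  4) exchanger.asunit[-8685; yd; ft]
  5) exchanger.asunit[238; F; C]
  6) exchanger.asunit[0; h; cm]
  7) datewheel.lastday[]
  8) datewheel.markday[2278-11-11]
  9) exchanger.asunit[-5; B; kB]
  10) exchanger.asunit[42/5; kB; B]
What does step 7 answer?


Answer: 2222-01-31

Derivation:
~$ datewheel.yearhop n→-6
= 2224-09-05
~$ exchanger.asunit v→10 u_from→m u_to→kg
= ToolError: incompatible units
~$ datewheel.lunge n→-32
= 2222-01-05
~$ exchanger.asunit v→-8685 u_from→yd u_to→ft
= -26055
~$ exchanger.asunit v→238 u_from→F u_to→C
= 1030/9
~$ exchanger.asunit v→0 u_from→h u_to→cm
= ToolError: incompatible units
~$ datewheel.lastday
= 2222-01-31
~$ datewheel.markday d→2278-11-11
= 2278-11-11
~$ exchanger.asunit v→-5 u_from→B u_to→kB
= -1/200
~$ exchanger.asunit v→42/5 u_from→kB u_to→B
= 8400


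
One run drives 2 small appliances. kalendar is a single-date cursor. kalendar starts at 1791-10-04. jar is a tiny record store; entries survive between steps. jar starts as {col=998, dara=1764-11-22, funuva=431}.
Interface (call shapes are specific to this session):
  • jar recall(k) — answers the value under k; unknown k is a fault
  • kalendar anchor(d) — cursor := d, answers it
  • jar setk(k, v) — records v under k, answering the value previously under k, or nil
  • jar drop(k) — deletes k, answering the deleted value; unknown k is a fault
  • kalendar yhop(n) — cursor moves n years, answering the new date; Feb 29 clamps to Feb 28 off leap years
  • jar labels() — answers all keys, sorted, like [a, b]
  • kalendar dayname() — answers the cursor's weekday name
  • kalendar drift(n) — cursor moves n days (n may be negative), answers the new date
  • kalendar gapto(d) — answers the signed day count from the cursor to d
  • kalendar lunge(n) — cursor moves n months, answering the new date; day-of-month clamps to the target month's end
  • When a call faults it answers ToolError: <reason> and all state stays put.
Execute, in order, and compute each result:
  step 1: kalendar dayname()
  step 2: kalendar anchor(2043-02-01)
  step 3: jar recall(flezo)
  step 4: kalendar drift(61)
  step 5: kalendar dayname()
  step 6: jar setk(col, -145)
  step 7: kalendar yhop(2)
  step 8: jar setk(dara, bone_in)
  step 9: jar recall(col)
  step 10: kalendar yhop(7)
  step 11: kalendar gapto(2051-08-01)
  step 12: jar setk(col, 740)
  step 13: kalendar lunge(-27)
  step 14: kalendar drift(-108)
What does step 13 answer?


% kalendar dayname() : Tuesday
% kalendar anchor(d: 2043-02-01) : 2043-02-01
% jar recall(k: flezo) : ToolError: no such key flezo
% kalendar drift(n: 61) : 2043-04-03
% kalendar dayname() : Friday
% jar setk(k: col, v: -145) : 998
% kalendar yhop(n: 2) : 2045-04-03
% jar setk(k: dara, v: bone_in) : 1764-11-22
% jar recall(k: col) : -145
% kalendar yhop(n: 7) : 2052-04-03
% kalendar gapto(d: 2051-08-01) : -246
% jar setk(k: col, v: 740) : -145
% kalendar lunge(n: -27) : 2050-01-03
% kalendar drift(n: -108) : 2049-09-17

Answer: 2050-01-03


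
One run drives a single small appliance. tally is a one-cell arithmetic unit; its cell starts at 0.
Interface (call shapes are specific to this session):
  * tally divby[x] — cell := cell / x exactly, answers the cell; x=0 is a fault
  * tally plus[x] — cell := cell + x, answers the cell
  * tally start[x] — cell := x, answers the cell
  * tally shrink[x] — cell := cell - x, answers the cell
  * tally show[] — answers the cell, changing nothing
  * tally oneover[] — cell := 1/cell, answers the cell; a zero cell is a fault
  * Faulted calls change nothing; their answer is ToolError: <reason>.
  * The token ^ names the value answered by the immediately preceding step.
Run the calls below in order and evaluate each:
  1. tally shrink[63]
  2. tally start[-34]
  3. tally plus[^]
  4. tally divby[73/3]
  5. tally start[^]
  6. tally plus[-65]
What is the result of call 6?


$ tally shrink x→63
[out] -63
$ tally start x→-34
[out] -34
$ tally plus x→^
[out] -68
$ tally divby x→73/3
[out] -204/73
$ tally start x→^
[out] -204/73
$ tally plus x→-65
[out] -4949/73

Answer: -4949/73


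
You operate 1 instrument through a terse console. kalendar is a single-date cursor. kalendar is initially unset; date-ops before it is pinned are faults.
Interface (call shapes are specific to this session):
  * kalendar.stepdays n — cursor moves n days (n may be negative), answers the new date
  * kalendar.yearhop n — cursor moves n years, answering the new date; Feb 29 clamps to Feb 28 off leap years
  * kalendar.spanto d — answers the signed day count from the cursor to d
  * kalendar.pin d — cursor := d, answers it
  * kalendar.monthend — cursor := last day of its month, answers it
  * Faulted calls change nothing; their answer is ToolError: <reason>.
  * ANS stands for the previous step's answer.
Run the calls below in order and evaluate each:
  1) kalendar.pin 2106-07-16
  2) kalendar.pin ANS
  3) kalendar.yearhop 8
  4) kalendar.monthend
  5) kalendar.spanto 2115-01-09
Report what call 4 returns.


Answer: 2114-07-31

Derivation:
Then kalendar.pin using 2106-07-16, — result: 2106-07-16.
Using kalendar.pin using ANS, and get 2106-07-16.
I try kalendar.yearhop using 8, and get 2114-07-16.
I use kalendar.monthend, giving 2114-07-31.
I call kalendar.spanto using 2115-01-09, giving 162.


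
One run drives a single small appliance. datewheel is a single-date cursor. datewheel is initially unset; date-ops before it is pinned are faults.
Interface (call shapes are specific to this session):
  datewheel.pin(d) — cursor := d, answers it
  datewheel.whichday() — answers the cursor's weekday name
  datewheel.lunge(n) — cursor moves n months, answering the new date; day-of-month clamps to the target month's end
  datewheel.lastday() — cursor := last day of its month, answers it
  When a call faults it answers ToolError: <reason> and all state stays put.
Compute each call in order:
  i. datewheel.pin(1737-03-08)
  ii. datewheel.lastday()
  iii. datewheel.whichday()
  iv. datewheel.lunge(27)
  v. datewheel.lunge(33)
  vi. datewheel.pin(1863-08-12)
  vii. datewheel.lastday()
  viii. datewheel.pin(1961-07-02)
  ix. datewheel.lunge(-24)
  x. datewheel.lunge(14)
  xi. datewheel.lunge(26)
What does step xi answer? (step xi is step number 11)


·→ datewheel.pin(d='1737-03-08')
·← 1737-03-08
·→ datewheel.lastday()
·← 1737-03-31
·→ datewheel.whichday()
·← Sunday
·→ datewheel.lunge(n='27')
·← 1739-06-30
·→ datewheel.lunge(n='33')
·← 1742-03-30
·→ datewheel.pin(d='1863-08-12')
·← 1863-08-12
·→ datewheel.lastday()
·← 1863-08-31
·→ datewheel.pin(d='1961-07-02')
·← 1961-07-02
·→ datewheel.lunge(n='-24')
·← 1959-07-02
·→ datewheel.lunge(n='14')
·← 1960-09-02
·→ datewheel.lunge(n='26')
·← 1962-11-02

Answer: 1962-11-02


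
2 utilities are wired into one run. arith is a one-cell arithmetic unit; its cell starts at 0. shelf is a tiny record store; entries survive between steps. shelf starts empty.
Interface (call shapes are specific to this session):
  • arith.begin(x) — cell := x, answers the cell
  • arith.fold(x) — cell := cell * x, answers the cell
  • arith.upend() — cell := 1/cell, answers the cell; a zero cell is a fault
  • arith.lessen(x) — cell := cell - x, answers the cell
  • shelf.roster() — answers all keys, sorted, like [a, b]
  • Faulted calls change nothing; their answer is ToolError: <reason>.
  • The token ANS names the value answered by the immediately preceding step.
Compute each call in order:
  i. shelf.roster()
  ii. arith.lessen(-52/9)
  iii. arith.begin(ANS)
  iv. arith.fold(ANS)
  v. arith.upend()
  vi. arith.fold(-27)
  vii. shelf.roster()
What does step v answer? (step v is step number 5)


[in] shelf.roster
[out] []
[in] arith.lessen x='-52/9'
[out] 52/9
[in] arith.begin x='ANS'
[out] 52/9
[in] arith.fold x='ANS'
[out] 2704/81
[in] arith.upend
[out] 81/2704
[in] arith.fold x='-27'
[out] -2187/2704
[in] shelf.roster
[out] []

Answer: 81/2704


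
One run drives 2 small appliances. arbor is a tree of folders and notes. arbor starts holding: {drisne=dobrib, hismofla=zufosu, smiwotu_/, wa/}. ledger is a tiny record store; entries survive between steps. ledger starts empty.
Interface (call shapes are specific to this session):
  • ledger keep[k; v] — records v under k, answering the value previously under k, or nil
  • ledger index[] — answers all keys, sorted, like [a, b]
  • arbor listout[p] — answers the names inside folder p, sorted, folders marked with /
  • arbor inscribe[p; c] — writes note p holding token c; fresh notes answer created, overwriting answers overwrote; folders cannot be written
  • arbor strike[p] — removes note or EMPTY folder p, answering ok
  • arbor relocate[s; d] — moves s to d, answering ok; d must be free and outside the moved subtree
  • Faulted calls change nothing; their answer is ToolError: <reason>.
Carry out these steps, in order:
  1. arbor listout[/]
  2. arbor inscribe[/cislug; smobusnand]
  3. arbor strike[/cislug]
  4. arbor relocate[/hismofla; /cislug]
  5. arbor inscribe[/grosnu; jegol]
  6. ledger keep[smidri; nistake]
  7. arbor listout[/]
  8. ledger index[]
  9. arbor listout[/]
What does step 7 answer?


Answer: [cislug, drisne, grosnu, smiwotu_/, wa/]

Derivation:
·→ arbor listout(p: /)
·← [drisne, hismofla, smiwotu_/, wa/]
·→ arbor inscribe(p: /cislug, c: smobusnand)
·← created
·→ arbor strike(p: /cislug)
·← ok
·→ arbor relocate(s: /hismofla, d: /cislug)
·← ok
·→ arbor inscribe(p: /grosnu, c: jegol)
·← created
·→ ledger keep(k: smidri, v: nistake)
·← nil
·→ arbor listout(p: /)
·← [cislug, drisne, grosnu, smiwotu_/, wa/]
·→ ledger index()
·← [smidri]
·→ arbor listout(p: /)
·← [cislug, drisne, grosnu, smiwotu_/, wa/]


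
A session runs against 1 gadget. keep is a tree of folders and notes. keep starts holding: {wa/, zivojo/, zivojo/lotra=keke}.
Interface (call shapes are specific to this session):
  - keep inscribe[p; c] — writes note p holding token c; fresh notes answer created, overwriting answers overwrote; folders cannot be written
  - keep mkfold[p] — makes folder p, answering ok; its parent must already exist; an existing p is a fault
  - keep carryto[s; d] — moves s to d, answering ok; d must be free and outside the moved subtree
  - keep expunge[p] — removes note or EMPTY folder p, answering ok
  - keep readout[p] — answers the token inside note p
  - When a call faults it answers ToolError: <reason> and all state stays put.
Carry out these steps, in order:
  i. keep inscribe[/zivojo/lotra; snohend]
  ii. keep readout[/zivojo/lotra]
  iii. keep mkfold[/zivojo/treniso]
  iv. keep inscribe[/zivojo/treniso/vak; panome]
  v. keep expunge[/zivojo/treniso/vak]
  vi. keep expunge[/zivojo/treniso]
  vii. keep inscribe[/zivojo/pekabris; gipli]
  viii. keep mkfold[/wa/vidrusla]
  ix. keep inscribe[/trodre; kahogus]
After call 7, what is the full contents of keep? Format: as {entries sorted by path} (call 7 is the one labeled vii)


Answer: {wa/, zivojo/, zivojo/lotra=snohend, zivojo/pekabris=gipli}

Derivation:
I call keep inscribe with p: /zivojo/lotra, c: snohend, giving overwrote.
I run keep readout with p: /zivojo/lotra, — result: snohend.
I try keep mkfold with p: /zivojo/treniso, and see ok.
I call keep inscribe with p: /zivojo/treniso/vak, c: panome, yielding created.
Now I run keep expunge with p: /zivojo/treniso/vak, and get ok.
Calling keep expunge with p: /zivojo/treniso, giving ok.
I try keep inscribe with p: /zivojo/pekabris, c: gipli, yielding created.
Next I call keep mkfold with p: /wa/vidrusla, and see ok.
Now I run keep inscribe with p: /trodre, c: kahogus: created.


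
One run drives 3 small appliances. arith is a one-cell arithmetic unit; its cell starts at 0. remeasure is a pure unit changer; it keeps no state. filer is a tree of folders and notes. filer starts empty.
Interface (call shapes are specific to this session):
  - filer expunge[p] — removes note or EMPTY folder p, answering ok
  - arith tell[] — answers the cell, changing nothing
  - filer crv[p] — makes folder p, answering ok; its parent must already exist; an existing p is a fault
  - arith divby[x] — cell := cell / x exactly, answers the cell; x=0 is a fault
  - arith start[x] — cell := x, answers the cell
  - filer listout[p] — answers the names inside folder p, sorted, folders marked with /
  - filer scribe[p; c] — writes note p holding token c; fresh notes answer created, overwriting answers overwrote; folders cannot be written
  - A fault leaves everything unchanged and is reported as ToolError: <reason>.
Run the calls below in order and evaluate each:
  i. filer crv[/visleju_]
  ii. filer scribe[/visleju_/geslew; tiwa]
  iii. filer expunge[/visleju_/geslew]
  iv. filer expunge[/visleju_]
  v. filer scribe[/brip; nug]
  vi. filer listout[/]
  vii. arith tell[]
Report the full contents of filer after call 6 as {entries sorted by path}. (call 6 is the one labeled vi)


Answer: {brip=nug}

Derivation:
[in] filer crv p: /visleju_
[out] ok
[in] filer scribe p: /visleju_/geslew c: tiwa
[out] created
[in] filer expunge p: /visleju_/geslew
[out] ok
[in] filer expunge p: /visleju_
[out] ok
[in] filer scribe p: /brip c: nug
[out] created
[in] filer listout p: /
[out] [brip]
[in] arith tell
[out] 0


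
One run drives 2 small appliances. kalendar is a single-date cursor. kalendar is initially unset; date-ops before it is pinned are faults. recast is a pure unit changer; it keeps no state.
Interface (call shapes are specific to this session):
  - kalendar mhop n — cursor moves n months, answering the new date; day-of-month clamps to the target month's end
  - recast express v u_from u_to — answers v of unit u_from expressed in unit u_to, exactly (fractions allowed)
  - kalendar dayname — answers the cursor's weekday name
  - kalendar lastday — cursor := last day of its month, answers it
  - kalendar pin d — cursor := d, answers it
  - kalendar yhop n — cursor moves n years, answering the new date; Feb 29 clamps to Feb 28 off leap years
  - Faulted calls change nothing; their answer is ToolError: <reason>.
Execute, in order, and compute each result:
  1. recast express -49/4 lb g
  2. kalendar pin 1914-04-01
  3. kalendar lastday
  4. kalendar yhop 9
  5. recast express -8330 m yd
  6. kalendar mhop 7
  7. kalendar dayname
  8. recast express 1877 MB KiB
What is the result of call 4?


% 1. recast express(-49/4, lb, g) -> -2222602613/400000
% 2. kalendar pin(1914-04-01) -> 1914-04-01
% 3. kalendar lastday() -> 1914-04-30
% 4. kalendar yhop(9) -> 1923-04-30
% 5. recast express(-8330, m, yd) -> -10412500/1143
% 6. kalendar mhop(7) -> 1923-11-30
% 7. kalendar dayname() -> Friday
% 8. recast express(1877, MB, KiB) -> 29328125/16

Answer: 1923-04-30


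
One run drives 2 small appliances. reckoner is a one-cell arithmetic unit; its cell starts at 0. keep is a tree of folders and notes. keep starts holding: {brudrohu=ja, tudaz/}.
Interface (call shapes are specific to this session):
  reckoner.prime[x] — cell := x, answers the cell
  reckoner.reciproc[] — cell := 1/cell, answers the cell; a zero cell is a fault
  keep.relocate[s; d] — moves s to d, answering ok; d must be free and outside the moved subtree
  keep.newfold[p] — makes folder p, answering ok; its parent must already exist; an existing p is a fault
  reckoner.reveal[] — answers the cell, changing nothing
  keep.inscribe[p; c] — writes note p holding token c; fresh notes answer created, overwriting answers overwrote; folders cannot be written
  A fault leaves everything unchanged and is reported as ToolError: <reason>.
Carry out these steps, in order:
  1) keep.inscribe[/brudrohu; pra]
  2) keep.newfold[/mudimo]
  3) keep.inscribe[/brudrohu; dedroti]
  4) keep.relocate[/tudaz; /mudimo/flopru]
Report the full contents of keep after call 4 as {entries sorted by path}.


~$ inscribe p='/brudrohu' c='pra'
:: overwrote
~$ newfold p='/mudimo'
:: ok
~$ inscribe p='/brudrohu' c='dedroti'
:: overwrote
~$ relocate s='/tudaz' d='/mudimo/flopru'
:: ok

Answer: {brudrohu=dedroti, mudimo/, mudimo/flopru/}


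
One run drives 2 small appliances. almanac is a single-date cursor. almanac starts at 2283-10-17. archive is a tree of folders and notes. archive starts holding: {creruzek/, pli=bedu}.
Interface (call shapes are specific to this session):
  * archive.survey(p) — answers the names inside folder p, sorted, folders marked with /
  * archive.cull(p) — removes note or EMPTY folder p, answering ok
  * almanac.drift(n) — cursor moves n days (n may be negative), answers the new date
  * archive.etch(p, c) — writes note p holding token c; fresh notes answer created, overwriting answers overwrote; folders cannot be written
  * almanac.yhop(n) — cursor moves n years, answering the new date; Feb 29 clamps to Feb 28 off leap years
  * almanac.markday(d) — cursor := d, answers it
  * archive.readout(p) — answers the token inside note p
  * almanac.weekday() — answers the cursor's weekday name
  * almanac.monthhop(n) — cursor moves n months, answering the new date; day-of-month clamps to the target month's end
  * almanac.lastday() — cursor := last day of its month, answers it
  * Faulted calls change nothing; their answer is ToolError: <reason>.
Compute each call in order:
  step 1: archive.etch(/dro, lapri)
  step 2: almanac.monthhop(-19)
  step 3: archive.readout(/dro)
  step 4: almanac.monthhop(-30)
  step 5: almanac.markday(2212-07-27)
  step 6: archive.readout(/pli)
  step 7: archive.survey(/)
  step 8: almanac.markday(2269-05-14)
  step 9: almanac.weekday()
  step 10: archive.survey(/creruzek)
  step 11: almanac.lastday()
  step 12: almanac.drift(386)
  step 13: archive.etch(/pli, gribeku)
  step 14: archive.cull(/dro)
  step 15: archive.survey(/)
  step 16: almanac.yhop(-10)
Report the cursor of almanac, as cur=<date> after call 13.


Answer: cur=2270-06-21

Derivation:
-> archive.etch(p='/dro', c='lapri')
<- created
-> almanac.monthhop(n='-19')
<- 2282-03-17
-> archive.readout(p='/dro')
<- lapri
-> almanac.monthhop(n='-30')
<- 2279-09-17
-> almanac.markday(d='2212-07-27')
<- 2212-07-27
-> archive.readout(p='/pli')
<- bedu
-> archive.survey(p='/')
<- [creruzek/, dro, pli]
-> almanac.markday(d='2269-05-14')
<- 2269-05-14
-> almanac.weekday()
<- Friday
-> archive.survey(p='/creruzek')
<- []
-> almanac.lastday()
<- 2269-05-31
-> almanac.drift(n='386')
<- 2270-06-21
-> archive.etch(p='/pli', c='gribeku')
<- overwrote
-> archive.cull(p='/dro')
<- ok
-> archive.survey(p='/')
<- [creruzek/, pli]
-> almanac.yhop(n='-10')
<- 2260-06-21


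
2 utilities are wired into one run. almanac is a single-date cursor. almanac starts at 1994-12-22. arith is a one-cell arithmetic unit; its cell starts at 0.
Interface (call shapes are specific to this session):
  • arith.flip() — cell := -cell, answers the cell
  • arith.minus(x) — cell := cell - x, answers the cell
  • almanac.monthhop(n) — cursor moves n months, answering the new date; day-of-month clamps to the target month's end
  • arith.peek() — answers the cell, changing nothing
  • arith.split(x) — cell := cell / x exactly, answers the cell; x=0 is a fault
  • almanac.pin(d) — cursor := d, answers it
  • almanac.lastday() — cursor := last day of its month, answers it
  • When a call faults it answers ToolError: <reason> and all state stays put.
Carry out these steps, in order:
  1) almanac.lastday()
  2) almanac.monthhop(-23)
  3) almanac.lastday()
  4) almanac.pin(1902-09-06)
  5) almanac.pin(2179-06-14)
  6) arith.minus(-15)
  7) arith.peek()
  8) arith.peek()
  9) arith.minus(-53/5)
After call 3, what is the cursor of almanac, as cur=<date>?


# lastday() == 1994-12-31
# monthhop(n='-23') == 1993-01-31
# lastday() == 1993-01-31
# pin(d='1902-09-06') == 1902-09-06
# pin(d='2179-06-14') == 2179-06-14
# minus(x='-15') == 15
# peek() == 15
# peek() == 15
# minus(x='-53/5') == 128/5

Answer: cur=1993-01-31


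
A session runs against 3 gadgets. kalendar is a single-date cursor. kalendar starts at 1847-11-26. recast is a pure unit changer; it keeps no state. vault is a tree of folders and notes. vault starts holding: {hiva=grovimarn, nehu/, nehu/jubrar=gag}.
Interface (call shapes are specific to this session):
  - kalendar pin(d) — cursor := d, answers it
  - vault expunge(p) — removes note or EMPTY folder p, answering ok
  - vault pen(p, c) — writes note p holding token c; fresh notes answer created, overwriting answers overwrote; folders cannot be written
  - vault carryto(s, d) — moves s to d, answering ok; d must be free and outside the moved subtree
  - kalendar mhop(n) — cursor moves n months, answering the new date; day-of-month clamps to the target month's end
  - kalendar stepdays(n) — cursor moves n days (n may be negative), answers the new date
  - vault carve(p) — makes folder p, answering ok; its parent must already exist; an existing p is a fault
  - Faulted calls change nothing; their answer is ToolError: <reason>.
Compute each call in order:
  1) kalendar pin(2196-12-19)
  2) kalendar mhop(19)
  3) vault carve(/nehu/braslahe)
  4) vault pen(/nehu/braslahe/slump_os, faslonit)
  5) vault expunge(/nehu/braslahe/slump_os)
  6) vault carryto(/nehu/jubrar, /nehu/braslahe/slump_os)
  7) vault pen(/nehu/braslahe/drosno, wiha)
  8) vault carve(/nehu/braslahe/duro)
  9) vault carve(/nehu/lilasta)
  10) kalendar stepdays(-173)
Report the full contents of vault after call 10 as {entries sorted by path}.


Answer: {hiva=grovimarn, nehu/, nehu/braslahe/, nehu/braslahe/drosno=wiha, nehu/braslahe/duro/, nehu/braslahe/slump_os=gag, nehu/lilasta/}

Derivation:
~$ kalendar pin d: 2196-12-19
  2196-12-19
~$ kalendar mhop n: 19
  2198-07-19
~$ vault carve p: /nehu/braslahe
  ok
~$ vault pen p: /nehu/braslahe/slump_os c: faslonit
  created
~$ vault expunge p: /nehu/braslahe/slump_os
  ok
~$ vault carryto s: /nehu/jubrar d: /nehu/braslahe/slump_os
  ok
~$ vault pen p: /nehu/braslahe/drosno c: wiha
  created
~$ vault carve p: /nehu/braslahe/duro
  ok
~$ vault carve p: /nehu/lilasta
  ok
~$ kalendar stepdays n: -173
  2198-01-27


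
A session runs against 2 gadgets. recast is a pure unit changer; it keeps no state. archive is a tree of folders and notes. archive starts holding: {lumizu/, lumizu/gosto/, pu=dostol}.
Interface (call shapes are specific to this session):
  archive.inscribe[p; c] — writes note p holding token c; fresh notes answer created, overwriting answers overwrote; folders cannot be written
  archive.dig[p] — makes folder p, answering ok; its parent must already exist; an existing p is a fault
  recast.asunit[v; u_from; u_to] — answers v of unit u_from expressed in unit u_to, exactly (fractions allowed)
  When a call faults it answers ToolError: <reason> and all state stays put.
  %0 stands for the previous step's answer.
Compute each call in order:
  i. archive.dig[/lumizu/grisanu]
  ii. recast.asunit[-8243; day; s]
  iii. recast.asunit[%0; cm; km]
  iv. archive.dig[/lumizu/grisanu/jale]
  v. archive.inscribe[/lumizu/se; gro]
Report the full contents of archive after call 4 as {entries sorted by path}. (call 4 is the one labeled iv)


Answer: {lumizu/, lumizu/gosto/, lumizu/grisanu/, lumizu/grisanu/jale/, pu=dostol}

Derivation:
CALL archive.dig[p→/lumizu/grisanu]
RET  ok
CALL recast.asunit[v→-8243; u_from→day; u_to→s]
RET  -712195200
CALL recast.asunit[v→%0; u_from→cm; u_to→km]
RET  -890244/125
CALL archive.dig[p→/lumizu/grisanu/jale]
RET  ok
CALL archive.inscribe[p→/lumizu/se; c→gro]
RET  created


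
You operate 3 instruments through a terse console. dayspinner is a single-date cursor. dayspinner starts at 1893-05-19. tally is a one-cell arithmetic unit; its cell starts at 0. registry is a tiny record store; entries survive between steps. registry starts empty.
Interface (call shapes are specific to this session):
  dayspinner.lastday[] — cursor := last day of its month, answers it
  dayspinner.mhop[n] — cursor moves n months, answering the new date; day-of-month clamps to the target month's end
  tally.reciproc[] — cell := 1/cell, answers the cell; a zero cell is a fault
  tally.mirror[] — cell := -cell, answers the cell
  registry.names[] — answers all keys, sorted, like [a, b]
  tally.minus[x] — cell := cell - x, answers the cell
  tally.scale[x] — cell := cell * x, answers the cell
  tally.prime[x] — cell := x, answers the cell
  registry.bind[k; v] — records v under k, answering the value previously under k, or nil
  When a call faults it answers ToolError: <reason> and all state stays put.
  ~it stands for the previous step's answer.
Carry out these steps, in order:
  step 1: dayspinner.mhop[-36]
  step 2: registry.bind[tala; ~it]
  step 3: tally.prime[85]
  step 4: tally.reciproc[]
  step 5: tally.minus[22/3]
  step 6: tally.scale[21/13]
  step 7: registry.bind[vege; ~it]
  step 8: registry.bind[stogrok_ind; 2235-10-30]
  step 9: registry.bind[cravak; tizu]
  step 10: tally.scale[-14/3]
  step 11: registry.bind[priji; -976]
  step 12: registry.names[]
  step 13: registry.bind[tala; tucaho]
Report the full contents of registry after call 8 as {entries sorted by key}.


Answer: {stogrok_ind=2235-10-30, tala=1890-05-19, vege=-13069/1105}

Derivation:
Next I call dayspinner.mhop(n=-36), and observe 1890-05-19.
Calling registry.bind(k=tala, v=~it): nil.
I use tally.prime(x=85), and get 85.
I invoke tally.reciproc(), yielding 1/85.
Calling tally.minus(x=22/3): -1867/255.
I run tally.scale(x=21/13), and observe -13069/1105.
I run registry.bind(k=vege, v=~it), and get nil.
I call registry.bind(k=stogrok_ind, v=2235-10-30), and get nil.
I invoke registry.bind(k=cravak, v=tizu), yielding nil.
I try tally.scale(x=-14/3), and observe 182966/3315.
I use registry.bind(k=priji, v=-976), and observe nil.
Then registry.names(), giving [cravak, priji, stogrok_ind, tala, vege].
I invoke registry.bind(k=tala, v=tucaho), and see 1890-05-19.


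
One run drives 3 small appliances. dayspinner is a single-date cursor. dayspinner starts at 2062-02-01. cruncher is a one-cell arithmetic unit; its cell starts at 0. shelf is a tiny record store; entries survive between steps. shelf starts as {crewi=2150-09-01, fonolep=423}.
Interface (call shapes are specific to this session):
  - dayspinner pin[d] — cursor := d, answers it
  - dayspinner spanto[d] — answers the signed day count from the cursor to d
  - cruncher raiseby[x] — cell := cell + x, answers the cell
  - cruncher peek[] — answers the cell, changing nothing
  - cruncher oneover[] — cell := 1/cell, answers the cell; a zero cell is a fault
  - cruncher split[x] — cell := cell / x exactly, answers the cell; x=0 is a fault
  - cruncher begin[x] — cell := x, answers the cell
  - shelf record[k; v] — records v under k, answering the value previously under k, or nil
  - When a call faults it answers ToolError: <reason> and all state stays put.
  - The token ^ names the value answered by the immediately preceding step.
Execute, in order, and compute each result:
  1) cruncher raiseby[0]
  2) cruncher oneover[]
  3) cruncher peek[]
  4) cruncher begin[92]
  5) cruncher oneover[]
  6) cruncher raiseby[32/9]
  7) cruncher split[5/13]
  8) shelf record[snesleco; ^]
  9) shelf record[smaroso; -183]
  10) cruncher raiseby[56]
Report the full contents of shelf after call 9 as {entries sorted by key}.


Answer: {crewi=2150-09-01, fonolep=423, smaroso=-183, snesleco=38389/4140}

Derivation:
[in] cruncher raiseby x=0
  0
[in] cruncher oneover
  ToolError: reciprocal of zero
[in] cruncher peek
  0
[in] cruncher begin x=92
  92
[in] cruncher oneover
  1/92
[in] cruncher raiseby x=32/9
  2953/828
[in] cruncher split x=5/13
  38389/4140
[in] shelf record k=snesleco v=^
  nil
[in] shelf record k=smaroso v=-183
  nil
[in] cruncher raiseby x=56
  270229/4140


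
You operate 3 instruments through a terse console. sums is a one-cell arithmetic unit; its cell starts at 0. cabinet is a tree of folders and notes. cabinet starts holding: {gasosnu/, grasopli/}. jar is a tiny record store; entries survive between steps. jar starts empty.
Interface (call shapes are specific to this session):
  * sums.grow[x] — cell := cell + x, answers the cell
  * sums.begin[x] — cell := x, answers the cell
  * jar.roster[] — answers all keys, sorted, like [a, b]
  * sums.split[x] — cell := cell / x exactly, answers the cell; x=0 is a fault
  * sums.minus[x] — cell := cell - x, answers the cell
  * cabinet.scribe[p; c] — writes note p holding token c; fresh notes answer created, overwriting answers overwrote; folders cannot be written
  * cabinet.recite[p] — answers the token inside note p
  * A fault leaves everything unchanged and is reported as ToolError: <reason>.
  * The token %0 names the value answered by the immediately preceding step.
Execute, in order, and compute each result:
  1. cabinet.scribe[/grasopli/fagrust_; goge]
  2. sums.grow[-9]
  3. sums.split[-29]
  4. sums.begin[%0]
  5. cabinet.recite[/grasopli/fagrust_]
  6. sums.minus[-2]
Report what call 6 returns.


Answer: 67/29

Derivation:
-- scribe(p→/grasopli/fagrust_, c→goge) => created
-- grow(x→-9) => -9
-- split(x→-29) => 9/29
-- begin(x→%0) => 9/29
-- recite(p→/grasopli/fagrust_) => goge
-- minus(x→-2) => 67/29


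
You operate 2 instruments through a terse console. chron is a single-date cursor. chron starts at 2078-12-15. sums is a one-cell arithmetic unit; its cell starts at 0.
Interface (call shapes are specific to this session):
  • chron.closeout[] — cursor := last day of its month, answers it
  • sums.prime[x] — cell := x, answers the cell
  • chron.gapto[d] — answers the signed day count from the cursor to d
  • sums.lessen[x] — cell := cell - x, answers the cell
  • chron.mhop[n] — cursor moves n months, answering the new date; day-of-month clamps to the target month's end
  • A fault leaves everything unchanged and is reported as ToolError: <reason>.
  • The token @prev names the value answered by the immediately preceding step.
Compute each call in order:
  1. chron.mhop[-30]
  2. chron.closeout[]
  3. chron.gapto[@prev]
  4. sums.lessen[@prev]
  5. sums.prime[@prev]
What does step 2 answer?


·→ chron.mhop(n→-30)
·← 2076-06-15
·→ chron.closeout()
·← 2076-06-30
·→ chron.gapto(d→@prev)
·← 0
·→ sums.lessen(x→@prev)
·← 0
·→ sums.prime(x→@prev)
·← 0

Answer: 2076-06-30


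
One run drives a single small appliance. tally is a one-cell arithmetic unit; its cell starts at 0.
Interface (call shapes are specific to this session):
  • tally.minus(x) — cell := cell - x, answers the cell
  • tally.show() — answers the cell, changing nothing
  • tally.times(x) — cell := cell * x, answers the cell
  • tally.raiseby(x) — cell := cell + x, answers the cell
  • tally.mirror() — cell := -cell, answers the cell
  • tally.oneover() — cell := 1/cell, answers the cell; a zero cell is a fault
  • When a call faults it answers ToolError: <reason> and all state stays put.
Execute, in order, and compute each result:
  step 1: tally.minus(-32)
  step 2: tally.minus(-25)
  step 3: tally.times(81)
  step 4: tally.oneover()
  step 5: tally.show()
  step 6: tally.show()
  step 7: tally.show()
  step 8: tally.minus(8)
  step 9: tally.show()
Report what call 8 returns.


Answer: -36935/4617

Derivation:
Do: tally.minus[x→-32]
See: 32
Do: tally.minus[x→-25]
See: 57
Do: tally.times[x→81]
See: 4617
Do: tally.oneover[]
See: 1/4617
Do: tally.show[]
See: 1/4617
Do: tally.show[]
See: 1/4617
Do: tally.show[]
See: 1/4617
Do: tally.minus[x→8]
See: -36935/4617
Do: tally.show[]
See: -36935/4617


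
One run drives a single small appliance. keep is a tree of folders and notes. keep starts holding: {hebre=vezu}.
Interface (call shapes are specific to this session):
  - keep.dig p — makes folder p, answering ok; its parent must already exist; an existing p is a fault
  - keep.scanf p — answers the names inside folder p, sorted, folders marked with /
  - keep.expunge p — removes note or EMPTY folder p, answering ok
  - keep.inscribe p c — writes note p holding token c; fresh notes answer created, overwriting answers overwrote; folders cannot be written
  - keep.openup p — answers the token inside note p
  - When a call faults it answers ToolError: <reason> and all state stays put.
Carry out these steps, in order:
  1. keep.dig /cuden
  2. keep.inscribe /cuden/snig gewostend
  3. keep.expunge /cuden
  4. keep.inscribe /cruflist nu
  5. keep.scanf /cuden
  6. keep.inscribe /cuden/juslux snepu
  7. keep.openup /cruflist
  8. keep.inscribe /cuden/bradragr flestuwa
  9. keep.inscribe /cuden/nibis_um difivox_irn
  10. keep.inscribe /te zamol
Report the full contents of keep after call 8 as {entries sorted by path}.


Answer: {cruflist=nu, cuden/, cuden/bradragr=flestuwa, cuden/juslux=snepu, cuden/snig=gewostend, hebre=vezu}

Derivation:
Invoking keep.dig on p='/cuden', yielding ok.
Next I call keep.inscribe on p='/cuden/snig', c='gewostend', and get created.
I call keep.expunge on p='/cuden', which returns ToolError: not empty.
Now I run keep.inscribe on p='/cruflist', c='nu': created.
Next I call keep.scanf on p='/cuden', yielding [snig].
I call keep.inscribe on p='/cuden/juslux', c='snepu', and see created.
Then keep.openup on p='/cruflist': nu.
Using keep.inscribe on p='/cuden/bradragr', c='flestuwa', which returns created.
I try keep.inscribe on p='/cuden/nibis_um', c='difivox_irn', and observe created.
I invoke keep.inscribe on p='/te', c='zamol', and observe created.


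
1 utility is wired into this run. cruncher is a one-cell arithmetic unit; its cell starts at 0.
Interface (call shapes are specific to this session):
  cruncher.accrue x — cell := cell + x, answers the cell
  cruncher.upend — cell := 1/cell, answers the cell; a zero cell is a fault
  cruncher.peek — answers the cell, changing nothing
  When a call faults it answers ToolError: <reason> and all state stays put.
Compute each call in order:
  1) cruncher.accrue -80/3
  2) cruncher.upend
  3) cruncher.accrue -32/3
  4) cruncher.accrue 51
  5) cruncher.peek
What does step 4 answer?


>>> cruncher.accrue x=-80/3
  -80/3
>>> cruncher.upend
  -3/80
>>> cruncher.accrue x=-32/3
  -2569/240
>>> cruncher.accrue x=51
  9671/240
>>> cruncher.peek
  9671/240

Answer: 9671/240


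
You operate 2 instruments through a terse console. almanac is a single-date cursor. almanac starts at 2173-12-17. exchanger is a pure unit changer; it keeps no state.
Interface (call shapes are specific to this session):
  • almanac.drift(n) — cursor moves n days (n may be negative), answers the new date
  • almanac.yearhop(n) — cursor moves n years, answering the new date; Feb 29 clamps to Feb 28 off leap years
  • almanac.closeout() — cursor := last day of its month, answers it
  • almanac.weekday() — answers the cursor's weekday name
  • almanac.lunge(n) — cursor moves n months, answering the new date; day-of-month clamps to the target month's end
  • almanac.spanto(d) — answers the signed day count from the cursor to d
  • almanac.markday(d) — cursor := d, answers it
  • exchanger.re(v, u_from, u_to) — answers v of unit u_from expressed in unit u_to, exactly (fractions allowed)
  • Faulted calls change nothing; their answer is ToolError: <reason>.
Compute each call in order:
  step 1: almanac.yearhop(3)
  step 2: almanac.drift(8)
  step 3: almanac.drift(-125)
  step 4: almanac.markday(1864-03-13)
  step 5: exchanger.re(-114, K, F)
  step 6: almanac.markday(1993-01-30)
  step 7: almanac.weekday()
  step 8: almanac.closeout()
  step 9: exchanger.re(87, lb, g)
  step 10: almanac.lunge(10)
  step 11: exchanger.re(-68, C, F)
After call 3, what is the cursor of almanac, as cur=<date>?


# 1. almanac.yearhop(n→3) : 2176-12-17
# 2. almanac.drift(n→8) : 2176-12-25
# 3. almanac.drift(n→-125) : 2176-08-22
# 4. almanac.markday(d→1864-03-13) : 1864-03-13
# 5. exchanger.re(v→-114, u_from→K, u_to→F) : -66487/100
# 6. almanac.markday(d→1993-01-30) : 1993-01-30
# 7. almanac.weekday() : Saturday
# 8. almanac.closeout() : 1993-01-31
# 9. exchanger.re(v→87, u_from→lb, u_to→g) : 3946253619/100000
# 10. almanac.lunge(n→10) : 1993-11-30
# 11. exchanger.re(v→-68, u_from→C, u_to→F) : -452/5

Answer: cur=2176-08-22


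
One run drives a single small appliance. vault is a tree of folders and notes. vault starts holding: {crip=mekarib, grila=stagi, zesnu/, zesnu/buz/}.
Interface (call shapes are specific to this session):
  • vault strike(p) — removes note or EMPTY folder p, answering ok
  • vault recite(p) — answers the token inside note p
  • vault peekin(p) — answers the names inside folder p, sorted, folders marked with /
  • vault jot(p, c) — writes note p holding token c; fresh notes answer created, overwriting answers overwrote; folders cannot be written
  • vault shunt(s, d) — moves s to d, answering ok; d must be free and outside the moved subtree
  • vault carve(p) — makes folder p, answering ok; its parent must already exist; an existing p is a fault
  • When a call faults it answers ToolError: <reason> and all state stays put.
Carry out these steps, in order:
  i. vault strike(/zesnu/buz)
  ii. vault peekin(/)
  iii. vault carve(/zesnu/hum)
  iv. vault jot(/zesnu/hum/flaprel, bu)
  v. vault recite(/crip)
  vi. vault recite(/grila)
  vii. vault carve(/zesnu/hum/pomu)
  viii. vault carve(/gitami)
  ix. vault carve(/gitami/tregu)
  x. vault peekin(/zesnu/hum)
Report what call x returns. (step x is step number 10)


I use vault strike using /zesnu/buz, and see ok.
I try vault peekin using /, yielding [crip, grila, zesnu/].
I call vault carve using /zesnu/hum, and see ok.
I run vault jot using /zesnu/hum/flaprel, bu, giving created.
I run vault recite using /crip, — result: mekarib.
I run vault recite using /grila, giving stagi.
I use vault carve using /zesnu/hum/pomu: ok.
Invoking vault carve using /gitami, and observe ok.
I call vault carve using /gitami/tregu, and see ok.
Invoking vault peekin using /zesnu/hum, and observe [flaprel, pomu/].

Answer: [flaprel, pomu/]
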